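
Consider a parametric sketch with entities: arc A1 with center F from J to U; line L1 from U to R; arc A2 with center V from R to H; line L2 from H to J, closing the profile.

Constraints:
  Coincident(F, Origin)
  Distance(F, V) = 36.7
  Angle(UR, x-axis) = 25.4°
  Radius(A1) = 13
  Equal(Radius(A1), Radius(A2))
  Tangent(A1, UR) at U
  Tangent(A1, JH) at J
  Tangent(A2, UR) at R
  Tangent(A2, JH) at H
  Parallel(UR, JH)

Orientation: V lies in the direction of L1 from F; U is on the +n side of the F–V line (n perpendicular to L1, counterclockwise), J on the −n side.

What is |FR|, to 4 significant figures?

38.93

The slot axis is L1's direction at 25.4°, so u = (cos 25.4°, sin 25.4°) = (0.9033, 0.4289) and n = (−sin 25.4°, cos 25.4°) = (-0.4289, 0.9033). F is at the origin and V lies 36.7 along u from F, so V = 36.7·u = (33.15, 15.74). Tangency of A1 to both parallel lines with radius 13.0 puts U and J at F ± 13.0·n: U = (-5.576, 11.74), J = (5.576, -11.74). Equal radii place R and H the same way about V: R = V + 13.0·n = (27.58, 27.49), H = V − 13.0·n = (38.73, 3.999). Then |FR| = |R − F| = 38.93.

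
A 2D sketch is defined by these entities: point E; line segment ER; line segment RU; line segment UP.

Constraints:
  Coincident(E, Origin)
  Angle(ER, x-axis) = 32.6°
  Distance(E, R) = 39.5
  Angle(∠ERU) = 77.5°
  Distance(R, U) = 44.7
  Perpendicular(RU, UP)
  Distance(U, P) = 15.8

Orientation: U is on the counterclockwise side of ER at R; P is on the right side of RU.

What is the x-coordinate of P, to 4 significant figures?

12.77

E is at the origin; ER runs at 32.6° with length 39.5, so R = 39.5·(cos 32.6°, sin 32.6°) = (33.28, 21.28). ∠ERU = 77.5°, so RU runs at 32.6° + (180° − 77.5°) = 135.1° from the x-axis; with |RU| = 44.7, U = R + 44.7·(cos 135.1°, sin 135.1°) = (1.614, 52.83). RU ⟂ UP; with |UP| = 15.8 on the right of RU, P = U + 15.8·(0.7059, 0.7083) = (12.77, 64.03). So P.x = 12.77.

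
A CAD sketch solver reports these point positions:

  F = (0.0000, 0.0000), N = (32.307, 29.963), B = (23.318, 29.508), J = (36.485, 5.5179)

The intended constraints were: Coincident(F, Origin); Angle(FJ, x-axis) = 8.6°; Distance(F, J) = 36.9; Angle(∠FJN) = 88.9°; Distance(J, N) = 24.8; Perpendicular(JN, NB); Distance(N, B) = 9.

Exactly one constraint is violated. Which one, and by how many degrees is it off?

Perpendicular(JN, NB) — off by 6.80°.

F = (0.00, 0.00) ✓; FJ at 8.600° ✓; |FJ| = 36.90 ✓; ∠FJN = 88.90° ✓; |JN| = 24.80 ✓; ∠(JN, NB) = 83.20° ✗; |NB| = 9.001 ✓.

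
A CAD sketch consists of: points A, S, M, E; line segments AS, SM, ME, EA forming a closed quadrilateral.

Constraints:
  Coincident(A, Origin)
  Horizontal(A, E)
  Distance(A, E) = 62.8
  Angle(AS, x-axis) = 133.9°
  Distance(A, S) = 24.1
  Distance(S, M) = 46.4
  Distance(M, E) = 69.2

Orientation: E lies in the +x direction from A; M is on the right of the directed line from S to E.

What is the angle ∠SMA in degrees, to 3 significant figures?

22.1°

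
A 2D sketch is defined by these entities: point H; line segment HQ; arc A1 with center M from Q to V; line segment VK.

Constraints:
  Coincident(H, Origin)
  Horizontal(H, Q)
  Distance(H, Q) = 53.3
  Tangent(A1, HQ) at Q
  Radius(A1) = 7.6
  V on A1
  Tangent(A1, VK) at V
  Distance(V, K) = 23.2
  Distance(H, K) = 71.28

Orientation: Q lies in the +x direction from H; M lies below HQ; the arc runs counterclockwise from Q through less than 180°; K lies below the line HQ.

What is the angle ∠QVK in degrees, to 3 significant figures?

111°

H is at the origin; HQ is horizontal with |HQ| = 53.3 and Q on the +x side, so Q = (53.3, 0.00). Tangency of A1 to HQ means the radius MQ is perpendicular to HQ, so M = Q + (0, -7.6) = (53.3, -7.60). Since MV ⟂ VK (tangency), |MK| = √(7.6² + 23.2²) = 24.4 regardless of where V sits on A1. So K lies on both circle(H, 71.28) and circle(M, 24.4); the below-HQ intersection is K = (65.1, -29.0). V is the foot of the tangent from K: V = (48.1, -13.2).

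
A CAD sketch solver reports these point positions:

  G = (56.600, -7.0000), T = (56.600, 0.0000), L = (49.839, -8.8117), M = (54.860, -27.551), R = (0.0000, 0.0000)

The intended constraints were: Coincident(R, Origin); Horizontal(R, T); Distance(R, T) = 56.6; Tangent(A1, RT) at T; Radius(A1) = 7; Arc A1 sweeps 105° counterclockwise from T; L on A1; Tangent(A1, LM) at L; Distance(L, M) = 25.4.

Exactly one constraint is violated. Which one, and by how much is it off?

Distance(L, M) = 25.4 — off by 6.00.

R = (0.00, 0.00) ✓; R.y = 0.00, T.y = 0.00 ✓; |RT| = 56.60 ✓; ∠(GT, TR) = 90.00° ✓; |GT| = 7.000 ✓; bearing(G→L) − bearing(G→T) = 105.0° ✓; |GL| = 7.000 ✓; ∠(GL, LM) = 90.00° ✓; |LM| = 19.40 ✗.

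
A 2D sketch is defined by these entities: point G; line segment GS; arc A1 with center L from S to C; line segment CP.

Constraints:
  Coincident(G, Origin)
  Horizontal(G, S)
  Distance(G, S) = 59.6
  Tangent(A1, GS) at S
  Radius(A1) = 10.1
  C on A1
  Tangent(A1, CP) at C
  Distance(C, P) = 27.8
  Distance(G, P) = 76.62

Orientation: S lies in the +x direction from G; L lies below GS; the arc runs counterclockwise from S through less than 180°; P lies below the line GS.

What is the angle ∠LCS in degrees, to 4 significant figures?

28.81°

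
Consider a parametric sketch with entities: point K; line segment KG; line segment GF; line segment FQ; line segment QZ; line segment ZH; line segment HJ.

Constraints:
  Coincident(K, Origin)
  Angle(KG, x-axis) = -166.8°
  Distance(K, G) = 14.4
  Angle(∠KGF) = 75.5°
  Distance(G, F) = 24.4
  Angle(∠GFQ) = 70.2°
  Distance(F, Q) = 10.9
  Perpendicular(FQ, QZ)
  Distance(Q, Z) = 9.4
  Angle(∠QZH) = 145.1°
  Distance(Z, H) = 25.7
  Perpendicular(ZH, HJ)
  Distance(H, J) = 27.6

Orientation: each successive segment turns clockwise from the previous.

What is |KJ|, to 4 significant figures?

46.60

K is at the origin; KG runs at -166.8° with length 14.4, so G = (-14.02, -3.288). ∠KGF = 75.5° gives GF at 88.70° from the x-axis; with |GF| = 24.4, F = (-13.47, 21.11). ∠GFQ = 70.2° gives FQ at -21.10° from the x-axis; with |FQ| = 10.9, Q = (-3.297, 17.18). The perpendicularity gives QZ at right angles to FQ, so QZ runs at -111.1°; with |QZ| = 9.4, Z = (-6.681, 8.412). ∠QZH = 145.1° gives ZH at -146.0° from the x-axis; with |ZH| = 25.7, H = (-27.99, -5.960). The perpendicularity gives HJ at right angles to ZH, so HJ runs at 124.0°; with |HJ| = 27.6, J = (-43.42, 16.92). Then |KJ| = |J − K| = 46.60.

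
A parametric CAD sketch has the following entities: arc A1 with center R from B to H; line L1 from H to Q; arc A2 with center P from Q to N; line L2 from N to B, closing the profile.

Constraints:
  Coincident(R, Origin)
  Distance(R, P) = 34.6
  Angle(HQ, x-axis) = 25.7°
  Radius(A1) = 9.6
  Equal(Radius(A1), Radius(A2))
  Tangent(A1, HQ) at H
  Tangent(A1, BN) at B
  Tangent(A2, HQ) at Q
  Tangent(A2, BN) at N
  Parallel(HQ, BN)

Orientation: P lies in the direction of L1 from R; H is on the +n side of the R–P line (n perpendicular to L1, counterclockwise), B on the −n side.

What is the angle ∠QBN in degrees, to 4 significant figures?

29.03°

The slot axis is L1's direction at 25.7°, so u = (cos 25.7°, sin 25.7°) = (0.9011, 0.4337) and n = (−sin 25.7°, cos 25.7°) = (-0.4337, 0.9011). R is at the origin and P lies 34.6 along u from R, so P = 34.6·u = (31.18, 15.00). Tangency of A1 to both parallel lines with radius 9.6 puts H and B at R ± 9.6·n: H = (-4.163, 8.650), B = (4.163, -8.650). Equal radii place Q and N the same way about P: Q = P + 9.6·n = (27.01, 23.65), N = P − 9.6·n = (35.34, 6.354). Then cos ∠QBN = BQ·BN / (|BQ||BN|), giving 29.03°.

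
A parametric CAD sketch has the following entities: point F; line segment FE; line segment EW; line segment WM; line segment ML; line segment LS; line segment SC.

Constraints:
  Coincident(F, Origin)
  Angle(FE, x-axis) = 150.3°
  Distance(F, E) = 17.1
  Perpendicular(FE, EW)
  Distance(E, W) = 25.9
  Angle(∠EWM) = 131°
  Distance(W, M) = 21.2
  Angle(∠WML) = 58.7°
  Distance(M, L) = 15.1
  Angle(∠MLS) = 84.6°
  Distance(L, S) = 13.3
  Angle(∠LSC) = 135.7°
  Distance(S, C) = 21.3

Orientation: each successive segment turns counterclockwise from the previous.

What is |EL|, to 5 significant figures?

31.066

∠EWM = 131.0° gives WM at -70.700° from the x-axis; with |WM| = 21.2, M = (-20.679, -34.034). ∠WML = 58.7° gives ML at 50.600° from the x-axis; with |ML| = 15.1, L = (-11.095, -22.366). Then |EL| = |L − E| = 31.066.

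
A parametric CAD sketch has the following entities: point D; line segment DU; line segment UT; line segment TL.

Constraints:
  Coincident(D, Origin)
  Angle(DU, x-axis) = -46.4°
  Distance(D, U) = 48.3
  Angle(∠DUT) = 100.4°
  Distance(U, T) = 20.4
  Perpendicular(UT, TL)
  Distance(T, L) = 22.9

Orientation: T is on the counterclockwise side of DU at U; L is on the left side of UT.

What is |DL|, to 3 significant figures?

38.1

D is at the origin; DU runs at -46.4° with length 48.3, so U = 48.3·(cos -46.4°, sin -46.4°) = (33.3, -35.0). ∠DUT = 100.4°, so UT runs at -46.4° + (180° − 100.4°) = 33.2° from the x-axis; with |UT| = 20.4, T = U + 20.4·(cos 33.2°, sin 33.2°) = (50.4, -23.8). UT ⟂ TL; with |TL| = 22.9 on the left of UT, L = T + 22.9·(-0.548, 0.837) = (37.8, -4.65). Then |DL| = |L − D| = 38.1.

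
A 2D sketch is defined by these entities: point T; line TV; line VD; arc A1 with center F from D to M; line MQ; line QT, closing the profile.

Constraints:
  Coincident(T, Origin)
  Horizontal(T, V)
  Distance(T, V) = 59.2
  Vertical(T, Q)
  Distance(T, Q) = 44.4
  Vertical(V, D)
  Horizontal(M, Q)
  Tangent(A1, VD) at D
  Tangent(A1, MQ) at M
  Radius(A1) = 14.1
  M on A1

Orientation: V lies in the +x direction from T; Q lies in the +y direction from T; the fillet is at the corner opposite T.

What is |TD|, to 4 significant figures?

66.50

T is at the origin; TV is horizontal with |TV| = 59.2 and V on the +x side, so V = (59.20, 0.000). T and Q share the same x with |TQ| = 44.4 and Q on the +y side, so Q = (0.000, 44.40). The virtual corner opposite T is at (59.20, 44.40). A1 meets VD tangentially, so FD is at right angles to VD and tangency of A1 to MQ means the radius FM is perpendicular to MQ, with radius 14.1, so the center F sits 14.1 in from both sides at F = (45.10, 30.30). That places the tangent points at D = (59.20, 30.30) on VD and M = (45.10, 44.40) on MQ. Then |TD| = |D − T| = 66.50.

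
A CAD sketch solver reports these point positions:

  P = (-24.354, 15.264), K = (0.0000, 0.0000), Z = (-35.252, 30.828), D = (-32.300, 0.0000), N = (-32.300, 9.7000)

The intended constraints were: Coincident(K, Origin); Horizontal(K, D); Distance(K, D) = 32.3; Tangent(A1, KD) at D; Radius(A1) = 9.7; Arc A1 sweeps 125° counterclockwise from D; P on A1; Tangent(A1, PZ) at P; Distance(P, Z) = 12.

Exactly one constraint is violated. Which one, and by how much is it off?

Distance(P, Z) = 12 — off by 7.00.

K = (0.00, 0.00) ✓; K.y = 0.00, D.y = 0.00 ✓; |KD| = 32.30 ✓; ∠(ND, DK) = 90.00° ✓; |ND| = 9.700 ✓; bearing(N→P) − bearing(N→D) = 125.0° ✓; |NP| = 9.700 ✓; ∠(NP, PZ) = 90.00° ✓; |PZ| = 19.00 ✗.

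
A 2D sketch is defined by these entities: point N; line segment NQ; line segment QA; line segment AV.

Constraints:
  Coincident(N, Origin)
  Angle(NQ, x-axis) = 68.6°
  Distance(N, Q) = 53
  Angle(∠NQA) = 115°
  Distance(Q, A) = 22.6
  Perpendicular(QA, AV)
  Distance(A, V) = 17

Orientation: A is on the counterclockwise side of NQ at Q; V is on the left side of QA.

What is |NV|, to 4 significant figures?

54.66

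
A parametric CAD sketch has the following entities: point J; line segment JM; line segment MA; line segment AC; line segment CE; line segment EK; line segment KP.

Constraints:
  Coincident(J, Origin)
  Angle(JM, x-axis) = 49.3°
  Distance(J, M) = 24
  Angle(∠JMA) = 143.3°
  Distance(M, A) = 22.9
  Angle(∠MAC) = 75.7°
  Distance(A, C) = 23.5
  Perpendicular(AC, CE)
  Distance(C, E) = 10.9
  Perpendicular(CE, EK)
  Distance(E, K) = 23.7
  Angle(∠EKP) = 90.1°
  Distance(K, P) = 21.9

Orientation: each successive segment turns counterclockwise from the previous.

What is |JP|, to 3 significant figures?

54.2

J is at the origin; JM runs at 49.3° with length 24.0, so M = (15.7, 18.2). ∠JMA = 143.3° gives MA at 86.0° from the x-axis; with |MA| = 22.9, A = (17.2, 41.0). ∠MAC = 75.7° gives AC at -170° from the x-axis; with |AC| = 23.5, C = (-5.87, 36.8). The perpendicularity gives CE at right angles to AC, so CE runs at -79.7°; with |CE| = 10.9, E = (-3.92, 26.1). CE ⟂ EK, so EK runs at 10.3°; with |EK| = 23.7, K = (19.4, 30.4). ∠EKP = 90.1° gives KP at 100° from the x-axis; with |KP| = 21.9, P = (15.5, 51.9). Then |JP| = |P − J| = 54.2.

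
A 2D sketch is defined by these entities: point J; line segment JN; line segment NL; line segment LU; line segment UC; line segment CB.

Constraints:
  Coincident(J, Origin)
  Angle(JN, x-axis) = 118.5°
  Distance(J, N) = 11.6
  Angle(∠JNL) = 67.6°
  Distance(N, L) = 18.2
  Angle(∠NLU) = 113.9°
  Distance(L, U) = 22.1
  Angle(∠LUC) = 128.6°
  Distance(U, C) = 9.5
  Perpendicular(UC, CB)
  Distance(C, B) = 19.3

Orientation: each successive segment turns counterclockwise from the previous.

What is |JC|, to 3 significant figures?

25.6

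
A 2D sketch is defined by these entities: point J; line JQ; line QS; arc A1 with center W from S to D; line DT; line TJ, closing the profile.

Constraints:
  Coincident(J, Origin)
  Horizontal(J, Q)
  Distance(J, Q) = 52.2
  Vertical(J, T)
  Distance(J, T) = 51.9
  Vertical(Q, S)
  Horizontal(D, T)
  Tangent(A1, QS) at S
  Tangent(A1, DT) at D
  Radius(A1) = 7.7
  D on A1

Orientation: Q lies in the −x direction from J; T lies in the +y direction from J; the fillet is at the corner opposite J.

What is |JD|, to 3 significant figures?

68.4

The virtual corner opposite J is at (-52.2, 51.9). Since A1 is tangent to QS there, WS ⟂ QS and the tangent condition forces WD to be normal to DT, with radius 7.7, so the center W sits 7.7 in from both sides at W = (-44.5, 44.2). That places the tangent points at S = (-52.2, 44.2) on QS and D = (-44.5, 51.9) on DT. Then |JD| = |D − J| = 68.4.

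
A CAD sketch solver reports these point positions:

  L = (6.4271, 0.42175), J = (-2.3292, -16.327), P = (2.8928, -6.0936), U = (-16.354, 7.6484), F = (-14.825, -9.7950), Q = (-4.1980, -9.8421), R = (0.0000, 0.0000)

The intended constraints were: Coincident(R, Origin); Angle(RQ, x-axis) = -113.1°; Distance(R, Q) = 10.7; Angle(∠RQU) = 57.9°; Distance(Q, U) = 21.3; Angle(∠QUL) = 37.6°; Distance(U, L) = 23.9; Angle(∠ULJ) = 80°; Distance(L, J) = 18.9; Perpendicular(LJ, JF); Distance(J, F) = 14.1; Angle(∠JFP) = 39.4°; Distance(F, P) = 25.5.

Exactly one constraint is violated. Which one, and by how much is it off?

Distance(F, P) = 25.5 — off by 7.40.

R = (0.00, 0.00) ✓; RQ at -113.1° ✓; |RQ| = 10.70 ✓; ∠RQU = 57.90° ✓; |QU| = 21.30 ✓; ∠QUL = 37.60° ✓; |UL| = 23.90 ✓; ∠ULJ = 80.00° ✓; |LJ| = 18.90 ✓; ∠(LJ, JF) = 90.00° ✓; |JF| = 14.10 ✓; ∠JFP = 39.40° ✓; |FP| = 18.10 ✗.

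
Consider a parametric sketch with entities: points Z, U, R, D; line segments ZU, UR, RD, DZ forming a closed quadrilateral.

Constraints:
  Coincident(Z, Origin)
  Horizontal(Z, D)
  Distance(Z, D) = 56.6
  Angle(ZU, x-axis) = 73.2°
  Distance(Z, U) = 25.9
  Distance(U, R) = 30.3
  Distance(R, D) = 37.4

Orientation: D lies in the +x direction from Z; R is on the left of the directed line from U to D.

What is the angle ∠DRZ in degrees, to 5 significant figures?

80.946°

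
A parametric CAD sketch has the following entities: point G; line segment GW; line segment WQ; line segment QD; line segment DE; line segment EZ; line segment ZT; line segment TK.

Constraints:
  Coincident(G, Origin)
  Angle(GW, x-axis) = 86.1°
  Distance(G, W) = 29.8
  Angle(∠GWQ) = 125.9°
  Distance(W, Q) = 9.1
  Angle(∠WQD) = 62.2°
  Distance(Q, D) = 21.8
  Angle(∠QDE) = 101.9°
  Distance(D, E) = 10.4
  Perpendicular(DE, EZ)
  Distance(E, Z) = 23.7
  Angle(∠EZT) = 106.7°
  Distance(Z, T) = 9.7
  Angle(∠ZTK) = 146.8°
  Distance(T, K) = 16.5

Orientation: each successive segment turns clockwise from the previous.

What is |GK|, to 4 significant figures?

42.53

G is at the origin; GW runs at 86.1° with length 29.8, so W = (2.027, 29.73). ∠GWQ = 125.9° gives WQ at 32.00° from the x-axis; with |WQ| = 9.1, Q = (9.744, 34.55). ∠WQD = 62.2° gives QD at -85.80° from the x-axis; with |QD| = 21.8, D = (11.34, 12.81). ∠QDE = 101.9° gives DE at -163.9° from the x-axis; with |DE| = 10.4, E = (1.349, 9.928). DE ⟂ EZ, so EZ runs at 106.1°; with |EZ| = 23.7, Z = (-5.224, 32.70). ∠EZT = 106.7° gives ZT at 32.80° from the x-axis; with |ZT| = 9.7, T = (2.930, 37.95). ∠ZTK = 146.8° gives TK at -0.4000° from the x-axis; with |TK| = 16.5, K = (19.43, 37.84). Then |GK| = |K − G| = 42.53.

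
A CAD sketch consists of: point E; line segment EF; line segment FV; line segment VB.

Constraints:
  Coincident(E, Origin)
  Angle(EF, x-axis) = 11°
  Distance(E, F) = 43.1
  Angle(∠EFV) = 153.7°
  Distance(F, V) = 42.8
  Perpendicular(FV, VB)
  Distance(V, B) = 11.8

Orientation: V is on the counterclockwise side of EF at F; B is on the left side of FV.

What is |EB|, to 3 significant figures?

81.8

E is at the origin; EF runs at 11.0° with length 43.1, so F = 43.1·(cos 11.0°, sin 11.0°) = (42.3, 8.22). ∠EFV = 153.7°, so FV runs at 11.0° + (180° − 153.7°) = 37.3° from the x-axis; with |FV| = 42.8, V = F + 42.8·(cos 37.3°, sin 37.3°) = (76.4, 34.2). The perpendicularity gives VB at right angles to FV; with |VB| = 11.8 on the left of FV, B = V + 11.8·(-0.606, 0.795) = (69.2, 43.5). Then |EB| = |B − E| = 81.8.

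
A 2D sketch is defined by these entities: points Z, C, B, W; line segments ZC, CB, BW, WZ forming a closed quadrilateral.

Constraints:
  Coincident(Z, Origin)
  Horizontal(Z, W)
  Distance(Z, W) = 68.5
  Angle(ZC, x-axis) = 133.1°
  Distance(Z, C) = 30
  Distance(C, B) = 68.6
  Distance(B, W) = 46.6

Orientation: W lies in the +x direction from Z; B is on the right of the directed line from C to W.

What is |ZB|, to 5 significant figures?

38.698

Checks: |CB| = 68.60 ✓; |BW| = 46.60 ✓.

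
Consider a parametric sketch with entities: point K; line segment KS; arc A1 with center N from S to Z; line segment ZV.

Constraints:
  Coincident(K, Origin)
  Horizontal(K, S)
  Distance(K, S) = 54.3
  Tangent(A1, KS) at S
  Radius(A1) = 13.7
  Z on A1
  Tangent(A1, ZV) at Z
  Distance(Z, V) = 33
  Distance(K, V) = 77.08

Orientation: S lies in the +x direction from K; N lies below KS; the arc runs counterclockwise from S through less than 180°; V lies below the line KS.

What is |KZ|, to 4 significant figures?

47.32

Checks: |NZ| = 13.70 ✓; ∠(NZ, ZV) = 90.00° ✓; |ZV| = 33.00 ✓; |KV| = 77.08 ✓.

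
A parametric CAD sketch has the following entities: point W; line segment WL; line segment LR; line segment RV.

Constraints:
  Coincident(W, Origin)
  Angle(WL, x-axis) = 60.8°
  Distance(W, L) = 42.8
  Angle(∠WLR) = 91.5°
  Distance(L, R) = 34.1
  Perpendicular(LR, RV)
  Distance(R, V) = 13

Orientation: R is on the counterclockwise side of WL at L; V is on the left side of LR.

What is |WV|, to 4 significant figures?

46.13

W is at the origin; WL runs at 60.8° with length 42.8, so L = 42.8·(cos 60.8°, sin 60.8°) = (20.88, 37.36). ∠WLR = 91.5°, so LR runs at 60.8° + (180° − 91.5°) = 149.3° from the x-axis; with |LR| = 34.1, R = L + 34.1·(cos 149.3°, sin 149.3°) = (-8.441, 54.77). LR ⟂ RV; with |RV| = 13.0 on the left of LR, V = R + 13.0·(-0.5105, -0.8599) = (-15.08, 43.59). Then |WV| = |V − W| = 46.13.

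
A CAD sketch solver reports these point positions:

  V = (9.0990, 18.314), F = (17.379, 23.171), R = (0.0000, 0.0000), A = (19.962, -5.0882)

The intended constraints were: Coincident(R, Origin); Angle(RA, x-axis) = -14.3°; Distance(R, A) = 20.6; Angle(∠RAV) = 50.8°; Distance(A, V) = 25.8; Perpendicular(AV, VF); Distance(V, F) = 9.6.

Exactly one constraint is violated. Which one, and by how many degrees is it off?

Perpendicular(AV, VF) — off by 5.50°.

R = (0.00, 0.00) ✓; RA at -14.30° ✓; |RA| = 20.60 ✓; ∠RAV = 50.80° ✓; |AV| = 25.80 ✓; ∠(AV, VF) = 84.50° ✗; |VF| = 9.599 ✓.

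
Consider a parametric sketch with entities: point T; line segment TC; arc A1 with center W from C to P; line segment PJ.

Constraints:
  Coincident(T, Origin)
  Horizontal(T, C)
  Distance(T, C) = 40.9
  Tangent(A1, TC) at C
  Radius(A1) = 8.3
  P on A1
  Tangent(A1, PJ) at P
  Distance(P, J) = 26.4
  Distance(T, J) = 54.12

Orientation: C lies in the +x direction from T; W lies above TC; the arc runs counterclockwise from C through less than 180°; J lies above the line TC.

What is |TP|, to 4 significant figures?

49.98

T is at the origin; T and C share the same y with |TC| = 40.9 and C on the +x side, so C = (40.90, 0.000). The tangent condition forces WC to be normal to TC, so W = C + (0, 8.3) = (40.90, 8.300). Since WP ⟂ PJ (tangency), |WJ| = √(8.3² + 26.4²) = 27.67 regardless of where P sits on A1. So J lies on both circle(T, 54.12) and circle(W, 27.67); the above-TC intersection is J = (40.44, 35.97). P is the foot of the tangent from J: P = (48.78, 10.92).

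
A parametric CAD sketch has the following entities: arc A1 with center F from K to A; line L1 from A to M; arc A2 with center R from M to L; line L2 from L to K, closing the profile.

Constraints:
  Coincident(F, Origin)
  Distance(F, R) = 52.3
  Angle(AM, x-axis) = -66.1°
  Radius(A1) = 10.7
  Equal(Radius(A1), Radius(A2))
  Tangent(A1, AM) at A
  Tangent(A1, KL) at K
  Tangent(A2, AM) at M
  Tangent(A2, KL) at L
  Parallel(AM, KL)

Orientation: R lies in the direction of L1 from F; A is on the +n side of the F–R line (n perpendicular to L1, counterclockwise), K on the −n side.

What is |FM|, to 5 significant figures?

53.383

Tangency of A1 to both parallel lines with radius 10.7 puts A and K at F ± 10.7·n: A = (9.7825, 4.3350), K = (-9.7825, -4.3350). Equal radii place M and L the same way about R: M = R + 10.7·n = (30.971, -43.480), L = R − 10.7·n = (11.406, -52.150). Then |FM| = |M − F| = 53.383.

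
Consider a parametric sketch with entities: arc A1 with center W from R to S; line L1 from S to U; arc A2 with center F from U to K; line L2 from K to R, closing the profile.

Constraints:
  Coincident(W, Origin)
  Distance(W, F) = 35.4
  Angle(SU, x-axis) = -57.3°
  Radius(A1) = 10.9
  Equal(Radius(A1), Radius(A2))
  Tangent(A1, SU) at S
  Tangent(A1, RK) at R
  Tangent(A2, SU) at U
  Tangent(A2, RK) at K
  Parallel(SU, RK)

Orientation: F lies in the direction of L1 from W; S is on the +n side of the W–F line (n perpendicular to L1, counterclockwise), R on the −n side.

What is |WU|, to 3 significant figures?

37.0

The slot axis is L1's direction at -57.3°, so u = (cos -57.3°, sin -57.3°) = (0.540, -0.842) and n = (−sin -57.3°, cos -57.3°) = (0.842, 0.540). W is at the origin and F lies 35.4 along u from W, so F = 35.4·u = (19.1, -29.8). Tangency of A1 to both parallel lines with radius 10.9 puts S and R at W ± 10.9·n: S = (9.17, 5.89), R = (-9.17, -5.89). Equal radii place U and K the same way about F: U = F + 10.9·n = (28.3, -23.9), K = F − 10.9·n = (9.95, -35.7). Then |WU| = |U − W| = 37.0.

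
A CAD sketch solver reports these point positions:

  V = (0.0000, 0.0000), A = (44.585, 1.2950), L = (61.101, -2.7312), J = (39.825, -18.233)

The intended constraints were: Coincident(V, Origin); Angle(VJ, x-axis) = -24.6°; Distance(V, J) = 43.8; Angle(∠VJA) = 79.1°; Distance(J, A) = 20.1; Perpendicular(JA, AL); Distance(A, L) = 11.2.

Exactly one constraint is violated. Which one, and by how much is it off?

Distance(A, L) = 11.2 — off by 5.80.

V = (0.00, 0.00) ✓; VJ at -24.60° ✓; |VJ| = 43.80 ✓; ∠VJA = 79.10° ✓; |JA| = 20.10 ✓; ∠(JA, AL) = 90.00° ✓; |AL| = 17.00 ✗.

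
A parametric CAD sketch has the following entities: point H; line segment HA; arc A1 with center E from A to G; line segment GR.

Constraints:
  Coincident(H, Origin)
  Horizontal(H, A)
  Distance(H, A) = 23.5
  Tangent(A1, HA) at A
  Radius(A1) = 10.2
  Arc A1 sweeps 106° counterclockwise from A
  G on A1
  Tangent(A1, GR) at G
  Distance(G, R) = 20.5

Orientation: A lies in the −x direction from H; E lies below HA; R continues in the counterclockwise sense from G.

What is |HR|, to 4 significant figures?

42.84

H is at the origin; HA is horizontal with |HA| = 23.5 and A on the −x side, so A = (-23.50, 0.000). The tangent condition forces EA to be normal to HA, so E = A + (0, -10.2) = (-23.50, -10.20). On A1, A sits at bearing 90° from E; a 106° counterclockwise sweep puts G at bearing 196°, so G = E + 10.2·(cos 196°, sin 196°) = (-33.30, -13.01). The tangent condition forces EG to be normal to GR, so GR runs along (−sin 196°, cos 196°); with |GR| = 20.5, R = (-27.65, -32.72). Then |HR| = |R − H| = 42.84.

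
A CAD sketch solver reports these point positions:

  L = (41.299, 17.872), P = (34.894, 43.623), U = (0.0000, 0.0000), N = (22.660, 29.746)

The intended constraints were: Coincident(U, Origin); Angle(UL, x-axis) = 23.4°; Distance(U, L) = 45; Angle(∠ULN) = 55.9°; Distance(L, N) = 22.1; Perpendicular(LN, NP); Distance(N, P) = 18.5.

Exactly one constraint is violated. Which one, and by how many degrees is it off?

Perpendicular(LN, NP) — off by 8.90°.

U = (0.00, 0.00) ✓; UL at 23.40° ✓; |UL| = 45.00 ✓; ∠ULN = 55.90° ✓; |LN| = 22.10 ✓; ∠(LN, NP) = 98.90° ✗; |NP| = 18.50 ✓.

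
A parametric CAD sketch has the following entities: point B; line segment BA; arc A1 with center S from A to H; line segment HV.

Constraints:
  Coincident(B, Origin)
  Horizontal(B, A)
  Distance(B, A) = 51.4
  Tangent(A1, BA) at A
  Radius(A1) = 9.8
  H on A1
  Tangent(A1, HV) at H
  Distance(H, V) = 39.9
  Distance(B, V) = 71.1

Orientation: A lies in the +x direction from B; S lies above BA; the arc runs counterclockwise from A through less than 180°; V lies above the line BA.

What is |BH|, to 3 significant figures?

62.1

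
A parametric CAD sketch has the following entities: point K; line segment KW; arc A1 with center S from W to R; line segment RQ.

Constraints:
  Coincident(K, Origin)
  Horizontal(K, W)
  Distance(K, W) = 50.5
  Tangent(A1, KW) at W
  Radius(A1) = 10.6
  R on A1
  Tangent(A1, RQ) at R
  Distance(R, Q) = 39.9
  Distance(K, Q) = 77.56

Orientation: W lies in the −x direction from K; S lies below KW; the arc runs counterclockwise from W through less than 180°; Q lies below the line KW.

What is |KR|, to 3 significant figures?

62.1

Checks: |SW| = 10.60 ✓; |SR| = 10.60 ✓; ∠(SR, RQ) = 90.00° ✓; |RQ| = 39.90 ✓; |KQ| = 77.56 ✓.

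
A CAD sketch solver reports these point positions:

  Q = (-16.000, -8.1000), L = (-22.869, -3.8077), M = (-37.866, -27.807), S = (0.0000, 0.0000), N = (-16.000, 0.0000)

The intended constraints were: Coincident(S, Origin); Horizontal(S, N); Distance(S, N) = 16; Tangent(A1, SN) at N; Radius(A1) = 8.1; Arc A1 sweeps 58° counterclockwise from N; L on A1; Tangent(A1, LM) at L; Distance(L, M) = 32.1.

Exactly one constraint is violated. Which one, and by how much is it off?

Distance(L, M) = 32.1 — off by 3.80.

S = (0.00, 0.00) ✓; S.y = 0.00, N.y = 0.00 ✓; |SN| = 16.00 ✓; ∠(QN, NS) = 90.00° ✓; |QN| = 8.100 ✓; bearing(Q→L) − bearing(Q→N) = 58.00° ✓; |QL| = 8.100 ✓; ∠(QL, LM) = 90.00° ✓; |LM| = 28.30 ✗.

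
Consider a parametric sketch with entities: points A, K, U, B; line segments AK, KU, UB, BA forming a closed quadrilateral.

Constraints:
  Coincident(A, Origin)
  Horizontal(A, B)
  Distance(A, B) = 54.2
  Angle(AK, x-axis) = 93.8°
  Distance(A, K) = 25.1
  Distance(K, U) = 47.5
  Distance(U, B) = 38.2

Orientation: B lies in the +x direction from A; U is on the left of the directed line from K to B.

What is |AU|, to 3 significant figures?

57.7

A is at the origin; AB is horizontal with |AB| = 54.2 and B in +x, so B = (54.2, 0). AK runs at 93.8° with |AK| = 25.1, so K = (-1.66, 25.0). U is determined by |KU| = 47.5 and |UB| = 38.2 together: it lies at the intersection of circle(K, 47.5) and circle(B, 38.2). With |KB| = 61.2, the foot of the radical line on KB is 37.1 from K and the perpendicular offset is √(47.5² − 37.1²) = 29.6. Taking the left-of-KB solution: U = (44.3, 36.9).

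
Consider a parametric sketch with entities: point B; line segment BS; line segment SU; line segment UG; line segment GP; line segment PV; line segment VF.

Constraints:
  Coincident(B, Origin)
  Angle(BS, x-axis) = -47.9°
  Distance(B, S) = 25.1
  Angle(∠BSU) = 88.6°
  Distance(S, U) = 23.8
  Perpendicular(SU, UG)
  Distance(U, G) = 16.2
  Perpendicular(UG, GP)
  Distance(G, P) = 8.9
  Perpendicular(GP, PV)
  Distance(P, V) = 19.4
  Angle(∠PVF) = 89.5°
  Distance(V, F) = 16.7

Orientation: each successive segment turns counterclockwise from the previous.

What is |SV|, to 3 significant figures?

15.2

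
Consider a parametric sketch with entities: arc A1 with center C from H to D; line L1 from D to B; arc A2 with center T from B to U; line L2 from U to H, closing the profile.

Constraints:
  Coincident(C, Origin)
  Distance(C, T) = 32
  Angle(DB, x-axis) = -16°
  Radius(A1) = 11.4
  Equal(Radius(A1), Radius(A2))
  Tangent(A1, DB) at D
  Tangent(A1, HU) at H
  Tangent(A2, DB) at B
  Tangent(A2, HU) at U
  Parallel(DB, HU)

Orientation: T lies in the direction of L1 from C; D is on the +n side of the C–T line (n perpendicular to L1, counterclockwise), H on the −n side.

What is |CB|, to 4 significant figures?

33.97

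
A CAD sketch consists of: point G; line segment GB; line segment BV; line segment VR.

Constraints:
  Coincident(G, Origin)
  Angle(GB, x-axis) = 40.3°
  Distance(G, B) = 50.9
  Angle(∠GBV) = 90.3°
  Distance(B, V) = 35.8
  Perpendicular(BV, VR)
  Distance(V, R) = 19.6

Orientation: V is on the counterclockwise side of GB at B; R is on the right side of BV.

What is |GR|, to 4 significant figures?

79.19

G is at the origin; GB runs at 40.3° with length 50.9, so B = 50.9·(cos 40.3°, sin 40.3°) = (38.82, 32.92). ∠GBV = 90.3°, so BV runs at 40.3° + (180° − 90.3°) = 130.0° from the x-axis; with |BV| = 35.8, V = B + 35.8·(cos 130.0°, sin 130.0°) = (15.81, 60.35). BV ⟂ VR; with |VR| = 19.6 on the right of BV, R = V + 19.6·(0.7660, 0.6428) = (30.82, 72.94). Then |GR| = |R − G| = 79.19.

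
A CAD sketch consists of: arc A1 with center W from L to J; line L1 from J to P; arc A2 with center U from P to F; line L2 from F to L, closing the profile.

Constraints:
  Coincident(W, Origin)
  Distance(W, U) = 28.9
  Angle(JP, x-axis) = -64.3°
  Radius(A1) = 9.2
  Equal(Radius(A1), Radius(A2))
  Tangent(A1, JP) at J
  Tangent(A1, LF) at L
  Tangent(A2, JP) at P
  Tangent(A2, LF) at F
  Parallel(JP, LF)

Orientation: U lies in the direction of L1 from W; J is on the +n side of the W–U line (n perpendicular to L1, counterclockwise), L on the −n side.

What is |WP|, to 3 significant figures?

30.3

The slot axis is L1's direction at -64.3°, so u = (cos -64.3°, sin -64.3°) = (0.434, -0.901) and n = (−sin -64.3°, cos -64.3°) = (0.901, 0.434). W is at the origin and U lies 28.9 along u from W, so U = 28.9·u = (12.5, -26.0). Tangency of A1 to both parallel lines with radius 9.2 puts J and L at W ± 9.2·n: J = (8.29, 3.99), L = (-8.29, -3.99). Equal radii place P and F the same way about U: P = U + 9.2·n = (20.8, -22.1), F = U − 9.2·n = (4.24, -30.0). Then |WP| = |P − W| = 30.3.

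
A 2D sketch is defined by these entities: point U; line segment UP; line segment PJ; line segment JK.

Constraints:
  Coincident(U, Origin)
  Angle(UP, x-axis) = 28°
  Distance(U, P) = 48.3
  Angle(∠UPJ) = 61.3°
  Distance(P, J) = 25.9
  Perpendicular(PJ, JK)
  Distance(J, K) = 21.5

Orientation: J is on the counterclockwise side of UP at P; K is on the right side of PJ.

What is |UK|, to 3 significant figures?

63.9

∠UPJ = 61.3°, so PJ runs at 28.0° + (180° − 61.3°) = 147° from the x-axis; with |PJ| = 25.9, J = P + 25.9·(cos 147°, sin 147°) = (21.0, 36.9). PJ ⟂ JK; with |JK| = 21.5 on the right of PJ, K = J + 21.5·(0.549, 0.836) = (32.8, 54.9). Then |UK| = |K − U| = 63.9.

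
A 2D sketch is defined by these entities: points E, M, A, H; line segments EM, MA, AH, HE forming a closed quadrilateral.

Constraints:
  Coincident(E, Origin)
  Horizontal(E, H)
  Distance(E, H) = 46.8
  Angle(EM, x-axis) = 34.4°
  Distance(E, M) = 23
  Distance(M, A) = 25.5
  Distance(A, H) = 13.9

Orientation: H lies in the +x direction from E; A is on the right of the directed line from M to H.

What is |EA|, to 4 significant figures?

35.49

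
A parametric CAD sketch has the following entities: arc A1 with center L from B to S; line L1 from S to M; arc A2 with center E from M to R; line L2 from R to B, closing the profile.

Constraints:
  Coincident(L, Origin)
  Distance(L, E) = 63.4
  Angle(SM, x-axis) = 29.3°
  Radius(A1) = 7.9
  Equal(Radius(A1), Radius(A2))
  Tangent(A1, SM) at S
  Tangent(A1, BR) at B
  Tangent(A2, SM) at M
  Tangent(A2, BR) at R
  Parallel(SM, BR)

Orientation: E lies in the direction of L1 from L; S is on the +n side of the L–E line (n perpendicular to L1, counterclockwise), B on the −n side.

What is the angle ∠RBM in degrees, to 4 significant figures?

13.99°

Tangency of A1 to both parallel lines with radius 7.9 puts S and B at L ± 7.9·n: S = (-3.866, 6.889), B = (3.866, -6.889). Equal radii place M and R the same way about E: M = E + 7.9·n = (51.42, 37.92), R = E − 7.9·n = (59.16, 24.14). Then cos ∠RBM = BR·BM / (|BR||BM|), giving 13.99°.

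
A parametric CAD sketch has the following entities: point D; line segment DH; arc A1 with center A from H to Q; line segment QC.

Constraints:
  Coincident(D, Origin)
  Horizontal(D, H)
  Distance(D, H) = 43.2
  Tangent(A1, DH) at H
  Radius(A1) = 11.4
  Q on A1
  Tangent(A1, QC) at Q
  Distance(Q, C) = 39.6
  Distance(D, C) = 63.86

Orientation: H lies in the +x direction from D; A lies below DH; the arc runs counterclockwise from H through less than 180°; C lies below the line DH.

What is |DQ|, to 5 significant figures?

34.379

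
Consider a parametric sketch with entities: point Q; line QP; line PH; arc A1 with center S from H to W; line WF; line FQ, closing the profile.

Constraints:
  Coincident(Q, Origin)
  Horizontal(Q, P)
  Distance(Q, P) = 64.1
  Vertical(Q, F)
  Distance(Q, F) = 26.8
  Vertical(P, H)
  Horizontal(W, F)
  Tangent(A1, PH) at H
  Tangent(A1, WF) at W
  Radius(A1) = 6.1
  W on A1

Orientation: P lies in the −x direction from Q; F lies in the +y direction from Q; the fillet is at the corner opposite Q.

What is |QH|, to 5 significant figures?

67.359

Q is at the origin; Q and P share the same y with |QP| = 64.1 and P on the −x side, so P = (-64.100, 0.0000). QF is vertical with |QF| = 26.8 and F on the +y side, so F = (0.0000, 26.800). The virtual corner opposite Q is at (-64.100, 26.800). Tangency of A1 to PH means the radius SH is perpendicular to PH and tangency of A1 to WF means the radius SW is perpendicular to WF, with radius 6.1, so the center S sits 6.1 in from both sides at S = (-58.000, 20.700). That places the tangent points at H = (-64.100, 20.700) on PH and W = (-58.000, 26.800) on WF. Then |QH| = |H − Q| = 67.359.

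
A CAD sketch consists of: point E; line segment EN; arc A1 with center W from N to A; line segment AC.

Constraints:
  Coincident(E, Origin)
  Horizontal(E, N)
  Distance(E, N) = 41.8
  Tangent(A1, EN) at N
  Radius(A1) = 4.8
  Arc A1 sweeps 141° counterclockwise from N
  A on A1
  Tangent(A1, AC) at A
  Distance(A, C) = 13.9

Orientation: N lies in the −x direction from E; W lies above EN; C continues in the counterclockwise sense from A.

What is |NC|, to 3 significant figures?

18.9

On A1, N sits at bearing -90° from W; a 141° counterclockwise sweep puts A at bearing 51°, so A = W + 4.8·(cos 51°, sin 51°) = (-38.8, 8.53). Since A1 is tangent to AC there, WA ⟂ AC, so AC runs along (−sin 51°, cos 51°); with |AC| = 13.9, C = (-49.6, 17.3). Then |NC| = |C − N| = 18.9.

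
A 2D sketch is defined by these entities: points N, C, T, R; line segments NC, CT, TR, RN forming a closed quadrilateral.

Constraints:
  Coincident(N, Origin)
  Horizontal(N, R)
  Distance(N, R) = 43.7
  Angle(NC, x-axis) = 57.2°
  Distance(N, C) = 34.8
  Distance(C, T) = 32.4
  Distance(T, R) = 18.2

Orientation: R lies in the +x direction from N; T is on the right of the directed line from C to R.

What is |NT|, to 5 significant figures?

25.776

N is at the origin; NR is horizontal with |NR| = 43.7 and R in +x, so R = (43.7, 0). NC runs at 57.2° with |NC| = 34.8, so C = (18.851, 29.252). T is determined by |CT| = 32.4 and |TR| = 18.2 together: it lies at the intersection of circle(C, 32.4) and circle(R, 18.2). With |CR| = 38.381, the foot of the radical line on CR is 28.551 from C and the perpendicular offset is √(32.4² − 28.551²) = 15.317. Taking the right-of-CR solution: T = (25.662, -2.4244).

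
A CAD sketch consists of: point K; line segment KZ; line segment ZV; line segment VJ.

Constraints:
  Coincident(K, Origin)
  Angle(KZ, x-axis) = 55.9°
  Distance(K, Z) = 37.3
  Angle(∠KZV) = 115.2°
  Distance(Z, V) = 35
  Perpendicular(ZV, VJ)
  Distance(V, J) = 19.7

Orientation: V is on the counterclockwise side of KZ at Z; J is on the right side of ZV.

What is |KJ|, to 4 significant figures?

73.80

K is at the origin; KZ runs at 55.9° with length 37.3, so Z = 37.3·(cos 55.9°, sin 55.9°) = (20.91, 30.89). ∠KZV = 115.2°, so ZV runs at 55.9° + (180° − 115.2°) = 120.7° from the x-axis; with |ZV| = 35.0, V = Z + 35.0·(cos 120.7°, sin 120.7°) = (3.043, 60.98). ZV is perpendicular to VJ; with |VJ| = 19.7 on the right of ZV, J = V + 19.7·(0.8599, 0.5105) = (19.98, 71.04). Then |KJ| = |J − K| = 73.80.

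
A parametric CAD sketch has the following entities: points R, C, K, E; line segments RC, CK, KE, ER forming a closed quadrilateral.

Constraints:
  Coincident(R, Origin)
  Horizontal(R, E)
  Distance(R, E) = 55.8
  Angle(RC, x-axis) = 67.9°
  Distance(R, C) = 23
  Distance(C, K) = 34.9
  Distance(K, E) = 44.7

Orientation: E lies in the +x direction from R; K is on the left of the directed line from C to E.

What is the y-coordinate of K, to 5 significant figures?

40.822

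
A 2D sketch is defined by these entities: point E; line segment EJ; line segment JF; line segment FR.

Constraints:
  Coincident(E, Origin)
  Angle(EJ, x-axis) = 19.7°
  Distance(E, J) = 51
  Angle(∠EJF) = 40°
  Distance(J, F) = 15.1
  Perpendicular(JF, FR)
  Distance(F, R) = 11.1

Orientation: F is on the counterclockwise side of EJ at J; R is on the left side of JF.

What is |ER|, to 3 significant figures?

32.3

∠EJF = 40.0°, so JF runs at 19.7° + (180° − 40.0°) = 160° from the x-axis; with |JF| = 15.1, F = J + 15.1·(cos 160°, sin 160°) = (33.9, 22.4). JF is perpendicular to FR; with |FR| = 11.1 on the left of JF, R = F + 11.1·(-0.347, -0.938) = (30.0, 12.0). Then |ER| = |R − E| = 32.3.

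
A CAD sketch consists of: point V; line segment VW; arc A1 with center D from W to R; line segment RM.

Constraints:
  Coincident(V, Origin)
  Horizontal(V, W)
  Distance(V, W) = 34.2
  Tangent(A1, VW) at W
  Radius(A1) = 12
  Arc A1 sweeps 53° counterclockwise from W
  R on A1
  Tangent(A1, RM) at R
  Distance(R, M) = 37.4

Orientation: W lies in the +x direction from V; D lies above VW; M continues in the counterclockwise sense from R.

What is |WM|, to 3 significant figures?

47.2

V is at the origin; V and W share the same y with |VW| = 34.2 and W on the +x side, so W = (34.2, 0.00). The tangent condition forces DW to be normal to VW, so D = W + (0, 12) = (34.2, 12.0). On A1, W sits at bearing -90° from D; a 53° counterclockwise sweep puts R at bearing -37°, so R = D + 12.0·(cos -37°, sin -37°) = (43.8, 4.78). Tangency of A1 to RM means the radius DR is perpendicular to RM, so RM runs along (−sin -37°, cos -37°); with |RM| = 37.4, M = (66.3, 34.6). Then |WM| = |M − W| = 47.2.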